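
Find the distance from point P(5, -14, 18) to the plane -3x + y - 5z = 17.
d = |(-3)(5) + 1(-14) + (-5)(18) - (17)| / √((-3)² + 1² + (-5)²) = 136/√35 = 22.99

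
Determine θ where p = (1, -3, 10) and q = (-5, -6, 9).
p·q = 103, |p|² = 110, |q|² = 142
cos θ = 103/√15620 ≈ 0.8241
θ ≈ 34.5°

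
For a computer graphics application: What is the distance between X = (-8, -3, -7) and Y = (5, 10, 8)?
d = √[(13)² + (13)² + (15)²] = √563 = 23.73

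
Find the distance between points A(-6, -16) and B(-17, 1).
Using the distance formula: d = sqrt((x₂-x₁)² + (y₂-y₁)²)
dx = (-17) - (-6) = -11
dy = 1 - (-16) = 17
d = sqrt((-11)² + 17²) = sqrt(121 + 289) = sqrt(410) = 20.25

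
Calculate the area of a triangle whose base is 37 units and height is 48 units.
Area = (1/2) * base * height
Area = (1/2) * 37 * 48
Area = 888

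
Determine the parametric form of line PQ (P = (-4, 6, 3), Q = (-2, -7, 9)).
Direction vector d = Q - P = (2, -13, 6)
x = -4 + 2t, y = 6 - 13t, z = 3 + 6t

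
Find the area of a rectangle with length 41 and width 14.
Area = length * width
Area = 41 * 14
Area = 574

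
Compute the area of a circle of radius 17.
Area = pi * r²
Area = pi * 17²
Area = pi * 289
Area = 907.92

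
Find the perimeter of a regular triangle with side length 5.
Perimeter = number of sides * side length
Perimeter = 3 * 5
Perimeter = 15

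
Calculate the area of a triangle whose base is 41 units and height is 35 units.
Area = (1/2) * base * height
Area = (1/2) * 41 * 35
Area = 717.50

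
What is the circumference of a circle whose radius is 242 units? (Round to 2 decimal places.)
Circumference = 2 * pi * r
Circumference = 2 * pi * 242
Circumference = 1520.53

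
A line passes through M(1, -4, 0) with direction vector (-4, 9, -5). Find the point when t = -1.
P(-1) = (1 + (-4)(-1), -4 + 9(-1), 0 + (-5)(-1)) = (5, -13, 5)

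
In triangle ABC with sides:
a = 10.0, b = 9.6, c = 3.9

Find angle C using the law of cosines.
cos(C) = (a² + b² - c²)/(2ab)
cos(C) = (10.0² + 9.6² - 3.9²)/(2·10.0·9.6) = 176.95/192 = 0.921615
C = arccos(0.921615) = 22.84°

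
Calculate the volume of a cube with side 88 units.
Volume = s³
Volume = 88³
Volume = 681472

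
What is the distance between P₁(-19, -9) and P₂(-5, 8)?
Using the distance formula: d = sqrt((x₂-x₁)² + (y₂-y₁)²)
dx = (-5) - (-19) = 14
dy = 8 - (-9) = 17
d = sqrt(14² + 17²) = sqrt(196 + 289) = sqrt(485) = 22.02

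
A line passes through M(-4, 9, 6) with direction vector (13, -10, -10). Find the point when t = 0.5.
P(0.5) = (-4 + 13(0.5), 9 + (-10)(0.5), 6 + (-10)(0.5)) = (2.5, 4, 1)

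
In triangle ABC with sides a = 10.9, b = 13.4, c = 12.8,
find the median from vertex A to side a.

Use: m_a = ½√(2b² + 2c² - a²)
m_a = ½√(2·13.4² + 2·12.8² - 10.9²)
m_a = ½√(359.12 + 327.68 - 118.81) = ½√567.99 = 11.92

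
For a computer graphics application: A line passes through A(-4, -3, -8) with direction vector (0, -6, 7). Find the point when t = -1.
P(-1) = (-4 + 0(-1), -3 + (-6)(-1), -8 + 7(-1)) = (-4, 3, -15)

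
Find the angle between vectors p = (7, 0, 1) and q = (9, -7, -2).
p·q = 61, |p|² = 50, |q|² = 134
cos θ = 61/√6700 ≈ 0.7452
θ ≈ 41.82°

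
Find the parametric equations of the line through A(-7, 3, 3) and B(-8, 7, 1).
Direction vector d = B - A = (-1, 4, -2)
x = -7 - t, y = 3 + 4t, z = 3 - 2t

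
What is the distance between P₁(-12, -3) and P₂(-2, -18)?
Using the distance formula: d = sqrt((x₂-x₁)² + (y₂-y₁)²)
dx = (-2) - (-12) = 10
dy = (-18) - (-3) = -15
d = sqrt(10² + (-15)²) = sqrt(100 + 225) = sqrt(325) = 18.03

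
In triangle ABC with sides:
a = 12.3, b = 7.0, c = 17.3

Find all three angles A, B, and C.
By the law of cosines:
cos(A) = (b² + c² - a²)/(2bc) = 0.813377  →  A = 35.57°
cos(B) = (a² + c² - b²)/(2ac) = 0.943606  →  B = 19.33°
cos(C) = (a² + b² - c²)/(2ab) = -0.574913  →  C = 125.1°
Check: A + B + C = 180.0° ✓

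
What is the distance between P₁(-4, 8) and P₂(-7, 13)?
Using the distance formula: d = sqrt((x₂-x₁)² + (y₂-y₁)²)
dx = (-7) - (-4) = -3
dy = 13 - 8 = 5
d = sqrt((-3)² + 5²) = sqrt(9 + 25) = sqrt(34) = 5.83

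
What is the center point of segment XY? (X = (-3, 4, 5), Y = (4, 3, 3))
Midpoint = ((-3+4)/2, (4+3)/2, (5+3)/2) = (0.5, 3.5, 4)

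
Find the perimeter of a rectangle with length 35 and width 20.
Perimeter = 2 * (length + width)
Perimeter = 2 * (35 + 20)
Perimeter = 2 * 55
Perimeter = 110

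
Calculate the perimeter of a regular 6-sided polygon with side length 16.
Perimeter = number of sides * side length
Perimeter = 6 * 16
Perimeter = 96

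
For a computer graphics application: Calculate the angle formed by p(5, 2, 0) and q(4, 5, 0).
p·q = 30, |p|² = 29, |q|² = 41
cos θ = 30/√1189 ≈ 0.87
θ ≈ 29.54°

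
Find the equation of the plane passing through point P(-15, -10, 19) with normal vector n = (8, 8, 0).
d = n·P = (8)(-15) + (8)(-10) + (0)(19) = -200
Plane: 8x + 8y = -200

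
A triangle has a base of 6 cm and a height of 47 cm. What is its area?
Area = (1/2) * base * height
Area = (1/2) * 6 * 47
Area = 141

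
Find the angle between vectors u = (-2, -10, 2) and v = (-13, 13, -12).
u·v = -128, |u|² = 108, |v|² = 482
cos θ = -128/√52056 ≈ -0.561
θ ≈ 124.1°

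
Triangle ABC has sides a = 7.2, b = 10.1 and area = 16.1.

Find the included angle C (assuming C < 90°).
Area = ½ab·sin(C)  →  sin(C) = 2·Area/(ab)
sin(C) = 2·16.1/(7.2·10.1) = 0.442794
C = arcsin(0.442794) = 26.28°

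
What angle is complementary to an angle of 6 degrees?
Complementary angles sum to 90 degrees.
Other angle = 90 - 6
Other angle = 84 degrees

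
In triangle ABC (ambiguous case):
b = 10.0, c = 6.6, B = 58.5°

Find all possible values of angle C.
sin(C)/c = sin(B)/b  →  sin(C) = c·sin(B)/b = 6.6·sin(58.5°)/10.0 = 0.562743
C₁ = arcsin(0.562743) = 34.25°,  C₂ = 180° - C₁ = 145.75°
Check C₂: A = 180° - 58.5° - 145.75° = -24.25° ≤ 0, rejected
C = 34.25° (one solution)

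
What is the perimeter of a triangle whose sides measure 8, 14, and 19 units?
Perimeter = sum of all sides
Perimeter = 8 + 14 + 19
Perimeter = 41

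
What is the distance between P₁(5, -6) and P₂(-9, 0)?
Using the distance formula: d = sqrt((x₂-x₁)² + (y₂-y₁)²)
dx = (-9) - 5 = -14
dy = 0 - (-6) = 6
d = sqrt((-14)² + 6²) = sqrt(196 + 36) = sqrt(232) = 15.23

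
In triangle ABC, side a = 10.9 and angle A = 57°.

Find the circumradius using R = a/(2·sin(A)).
R = a/(2·sin(A)) = 10.9/(2·sin(57°))
R = 10.9/(2·0.838671) = 10.9/1.677341 = 6.498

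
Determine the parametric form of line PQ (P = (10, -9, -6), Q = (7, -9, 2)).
Direction vector d = Q - P = (-3, 0, 8)
x = 10 - 3t, y = -9, z = -6 + 8t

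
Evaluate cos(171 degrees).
cos(171 degrees) = -0.9877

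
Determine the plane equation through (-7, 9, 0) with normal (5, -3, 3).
d = n·P = (5)(-7) + (-3)(9) + (3)(0) = -62
Plane: 5x - 3y + 3z = -62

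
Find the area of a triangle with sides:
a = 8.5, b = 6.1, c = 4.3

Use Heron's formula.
s = (a+b+c)/2 = (8.5+6.1+4.3)/2 = 9.45
A = √(s(s-a)(s-b)(s-c)) = √(9.45·0.95·3.35·5.15)
A = √154.884 = 12.45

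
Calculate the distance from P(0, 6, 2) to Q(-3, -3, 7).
d = √[(-3)² + (-9)² + (5)²] = √115 = 10.72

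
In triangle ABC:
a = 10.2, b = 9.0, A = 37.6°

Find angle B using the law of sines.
sin(B)/b = sin(A)/a
sin(B) = b·sin(A)/a = 9.0·sin(37.6°)/10.2 = 0.538363
B = arcsin(0.538363) = 32.57°  (b ≤ a, so B ≤ A and the acute solution is unique)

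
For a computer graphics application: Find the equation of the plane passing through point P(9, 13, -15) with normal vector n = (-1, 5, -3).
d = n·P = (-1)(9) + (5)(13) + (-3)(-15) = 101
Plane: -x + 5y - 3z = 101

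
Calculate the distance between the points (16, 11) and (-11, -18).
Using the distance formula: d = sqrt((x₂-x₁)² + (y₂-y₁)²)
dx = (-11) - 16 = -27
dy = (-18) - 11 = -29
d = sqrt((-27)² + (-29)²) = sqrt(729 + 841) = sqrt(1570) = 39.62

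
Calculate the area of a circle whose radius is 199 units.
Area = pi * r²
Area = pi * 199²
Area = pi * 39601
Area = 124410.21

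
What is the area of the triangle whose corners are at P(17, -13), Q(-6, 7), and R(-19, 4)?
Using the coordinate formula: Area = (1/2)|x₁(y₂-y₃) + x₂(y₃-y₁) + x₃(y₁-y₂)|
Area = (1/2)|17(7-4) + (-6)(4-(-13)) + (-19)((-13)-7)|
Area = (1/2)|17*3 + (-6)*17 + (-19)*(-20)|
Area = (1/2)|51 + (-102) + 380|
Area = (1/2)*329 = 164.50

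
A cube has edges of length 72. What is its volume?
Volume = s³
Volume = 72³
Volume = 373248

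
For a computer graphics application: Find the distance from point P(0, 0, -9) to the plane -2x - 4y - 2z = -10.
d = |(-2)(0) + (-4)(0) + (-2)(-9) - (-10)| / √((-2)² + (-4)² + (-2)²) = 28/√24 = 5.715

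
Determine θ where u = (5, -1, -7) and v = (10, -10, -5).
u·v = 95, |u|² = 75, |v|² = 225
cos θ = 95/√16875 ≈ 0.7313
θ ≈ 43.0°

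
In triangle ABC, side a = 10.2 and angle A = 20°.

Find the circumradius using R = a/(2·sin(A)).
R = a/(2·sin(A)) = 10.2/(2·sin(20°))
R = 10.2/(2·0.342020) = 10.2/0.684040 = 14.91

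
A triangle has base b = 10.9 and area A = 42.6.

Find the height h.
A = ½bh  →  h = 2A/b
h = 2·42.6/10.9 = 7.817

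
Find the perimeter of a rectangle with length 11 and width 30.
Perimeter = 2 * (length + width)
Perimeter = 2 * (11 + 30)
Perimeter = 2 * 41
Perimeter = 82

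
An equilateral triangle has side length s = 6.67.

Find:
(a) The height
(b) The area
(a) Height h = s·√3/2 = 6.67·√3/2 = 5.776
(b) Area = (√3/4)·s² = (√3/4)·6.67² = (√3/4)·44.4889 = 19.26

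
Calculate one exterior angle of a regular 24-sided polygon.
Exterior angle of a regular n-gon = 360/n
Exterior angle = 360/24
Exterior angle = 15 degrees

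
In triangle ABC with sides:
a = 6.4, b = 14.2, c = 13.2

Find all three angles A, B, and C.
By the law of cosines:
cos(A) = (b² + c² - a²)/(2bc) = 0.893406  →  A = 26.7°
cos(B) = (a² + c² - b²)/(2ac) = 0.080256  →  B = 85.4°
cos(C) = (a² + b² - c²)/(2ab) = 0.376100  →  C = 67.91°
Check: A + B + C = 180.0° ✓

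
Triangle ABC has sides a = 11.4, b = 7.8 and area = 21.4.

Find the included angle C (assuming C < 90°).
Area = ½ab·sin(C)  →  sin(C) = 2·Area/(ab)
sin(C) = 2·21.4/(11.4·7.8) = 0.481332
C = arcsin(0.481332) = 28.77°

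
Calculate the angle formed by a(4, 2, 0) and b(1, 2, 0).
a·b = 8, |a|² = 20, |b|² = 5
cos θ = 8/√100 ≈ 0.8
θ ≈ 36.87°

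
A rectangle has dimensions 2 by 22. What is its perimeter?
Perimeter = 2 * (length + width)
Perimeter = 2 * (2 + 22)
Perimeter = 2 * 24
Perimeter = 48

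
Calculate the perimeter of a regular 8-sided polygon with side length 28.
Perimeter = number of sides * side length
Perimeter = 8 * 28
Perimeter = 224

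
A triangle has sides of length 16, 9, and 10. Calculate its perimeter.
Perimeter = sum of all sides
Perimeter = 16 + 9 + 10
Perimeter = 35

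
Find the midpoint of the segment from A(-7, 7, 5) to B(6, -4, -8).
Midpoint = ((-7+6)/2, (7-4)/2, (5-8)/2) = (-0.5, 1.5, -1.5)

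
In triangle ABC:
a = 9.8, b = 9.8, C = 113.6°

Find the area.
Using A = ½ab·sin(C):
A = ½·9.8·9.8·sin(113.6°) = ½·96.04·0.916363 = 44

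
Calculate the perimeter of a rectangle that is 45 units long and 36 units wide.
Perimeter = 2 * (length + width)
Perimeter = 2 * (45 + 36)
Perimeter = 2 * 81
Perimeter = 162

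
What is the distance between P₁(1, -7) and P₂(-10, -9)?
Using the distance formula: d = sqrt((x₂-x₁)² + (y₂-y₁)²)
dx = (-10) - 1 = -11
dy = (-9) - (-7) = -2
d = sqrt((-11)² + (-2)²) = sqrt(121 + 4) = sqrt(125) = 11.18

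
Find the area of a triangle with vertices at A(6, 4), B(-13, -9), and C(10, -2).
Using the coordinate formula: Area = (1/2)|x₁(y₂-y₃) + x₂(y₃-y₁) + x₃(y₁-y₂)|
Area = (1/2)|6((-9)-(-2)) + (-13)((-2)-4) + 10(4-(-9))|
Area = (1/2)|6*(-7) + (-13)*(-6) + 10*13|
Area = (1/2)|(-42) + 78 + 130|
Area = (1/2)*166 = 83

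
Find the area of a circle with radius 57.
Area = pi * r²
Area = pi * 57²
Area = pi * 3249
Area = 10207.03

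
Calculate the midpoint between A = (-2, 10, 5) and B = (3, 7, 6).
Midpoint = ((-2+3)/2, (10+7)/2, (5+6)/2) = (0.5, 8.5, 5.5)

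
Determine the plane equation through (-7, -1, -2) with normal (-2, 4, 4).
d = n·P = (-2)(-7) + (4)(-1) + (4)(-2) = 2
Plane: -2x + 4y + 4z = 2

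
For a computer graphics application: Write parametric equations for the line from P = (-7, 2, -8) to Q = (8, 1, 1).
Direction vector d = Q - P = (15, -1, 9)
x = -7 + 15t, y = 2 - t, z = -8 + 9t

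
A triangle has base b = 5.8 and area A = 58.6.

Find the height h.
A = ½bh  →  h = 2A/b
h = 2·58.6/5.8 = 20.21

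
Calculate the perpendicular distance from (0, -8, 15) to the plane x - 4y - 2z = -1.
d = |1(0) + (-4)(-8) + (-2)(15) - (-1)| / √(1² + (-4)² + (-2)²) = 3/√21 = 0.6547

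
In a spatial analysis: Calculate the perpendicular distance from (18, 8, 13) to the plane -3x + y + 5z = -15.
d = |(-3)(18) + 1(8) + 5(13) - (-15)| / √((-3)² + 1² + 5²) = 34/√35 = 5.747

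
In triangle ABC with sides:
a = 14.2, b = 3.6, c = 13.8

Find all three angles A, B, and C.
By the law of cosines:
cos(A) = (b² + c² - a²)/(2bc) = 0.017713  →  A = 88.99°
cos(B) = (a² + c² - b²)/(2ac) = 0.967340  →  B = 14.68°
cos(C) = (a² + b² - c²)/(2ab) = 0.236307  →  C = 76.33°
Check: A + B + C = 180.0° ✓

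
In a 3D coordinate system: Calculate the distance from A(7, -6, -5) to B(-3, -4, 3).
d = √[(-10)² + (2)² + (8)²] = √168 = 12.96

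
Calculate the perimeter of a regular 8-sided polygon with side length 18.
Perimeter = number of sides * side length
Perimeter = 8 * 18
Perimeter = 144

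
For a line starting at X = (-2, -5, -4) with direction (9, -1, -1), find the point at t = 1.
P(1) = (-2 + 9(1), -5 + (-1)(1), -4 + (-1)(1)) = (7, -6, -5)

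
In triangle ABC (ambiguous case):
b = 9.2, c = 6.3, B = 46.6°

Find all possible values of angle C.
sin(C)/c = sin(B)/b  →  sin(C) = c·sin(B)/b = 6.3·sin(46.6°)/9.2 = 0.497546
C₁ = arcsin(0.497546) = 29.84°,  C₂ = 180° - C₁ = 150.16°
Check C₂: A = 180° - 46.6° - 150.16° = -16.76° ≤ 0, rejected
C = 29.84° (one solution)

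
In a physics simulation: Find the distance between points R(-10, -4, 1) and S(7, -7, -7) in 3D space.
d = √[(17)² + (-3)² + (-8)²] = √362 = 19.03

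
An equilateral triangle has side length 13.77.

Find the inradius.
For an equilateral triangle, r = s/(2√3) where s is the side.
r = 13.77/(2√3) = 13.77/3.464102 = 3.975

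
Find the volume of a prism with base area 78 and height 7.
Volume = base area * height
Volume = 78 * 7
Volume = 546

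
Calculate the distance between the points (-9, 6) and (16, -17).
Using the distance formula: d = sqrt((x₂-x₁)² + (y₂-y₁)²)
dx = 16 - (-9) = 25
dy = (-17) - 6 = -23
d = sqrt(25² + (-23)²) = sqrt(625 + 529) = sqrt(1154) = 33.97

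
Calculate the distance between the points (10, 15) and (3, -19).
Using the distance formula: d = sqrt((x₂-x₁)² + (y₂-y₁)²)
dx = 3 - 10 = -7
dy = (-19) - 15 = -34
d = sqrt((-7)² + (-34)²) = sqrt(49 + 1156) = sqrt(1205) = 34.71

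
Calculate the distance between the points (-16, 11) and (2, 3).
Using the distance formula: d = sqrt((x₂-x₁)² + (y₂-y₁)²)
dx = 2 - (-16) = 18
dy = 3 - 11 = -8
d = sqrt(18² + (-8)²) = sqrt(324 + 64) = sqrt(388) = 19.70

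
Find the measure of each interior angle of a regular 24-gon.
Interior angle of a regular n-gon = (n-2)*180/n
Interior angle = (24-2)*180/24
Interior angle = 22*180/24
Interior angle = 3960/24
Interior angle = 165 degrees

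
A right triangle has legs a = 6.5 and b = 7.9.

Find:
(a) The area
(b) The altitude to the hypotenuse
(a) Area = ½ab = ½·6.5·7.9 = 25.675
(b) Hypotenuse c = √(6.5² + 7.9²) = √104.66 = 10.2303
    Area = ½·c·h_c  →  h_c = 2·Area/c = 2·25.675/10.2303 = 5.019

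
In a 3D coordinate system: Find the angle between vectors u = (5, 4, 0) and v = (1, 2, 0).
u·v = 13, |u|² = 41, |v|² = 5
cos θ = 13/√205 ≈ 0.908
θ ≈ 24.78°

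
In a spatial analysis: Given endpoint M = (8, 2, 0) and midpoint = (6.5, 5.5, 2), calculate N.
N = (2×6.5 - 8, 2×5.5 - 2, 2×2 - 0) = (5, 9, 4)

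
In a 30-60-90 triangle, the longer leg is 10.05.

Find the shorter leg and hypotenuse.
In a 30-60-90 triangle, sides are in ratio 1 : √3 : 2.
Long leg = short leg·√3  →  short leg = 10.05/√3 = 5.802
Hypotenuse = 2·(short leg) = 2·10.05/√3 = 11.6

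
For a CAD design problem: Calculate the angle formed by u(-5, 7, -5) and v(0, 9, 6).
u·v = 33, |u|² = 99, |v|² = 117
cos θ = 33/√11583 ≈ 0.3066
θ ≈ 72.14°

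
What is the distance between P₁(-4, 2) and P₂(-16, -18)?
Using the distance formula: d = sqrt((x₂-x₁)² + (y₂-y₁)²)
dx = (-16) - (-4) = -12
dy = (-18) - 2 = -20
d = sqrt((-12)² + (-20)²) = sqrt(144 + 400) = sqrt(544) = 23.32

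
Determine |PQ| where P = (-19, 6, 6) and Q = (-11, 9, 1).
d = √[(8)² + (3)² + (-5)²] = √98 = 9.899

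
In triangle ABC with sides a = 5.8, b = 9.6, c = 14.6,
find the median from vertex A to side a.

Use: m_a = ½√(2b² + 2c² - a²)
m_a = ½√(2·9.6² + 2·14.6² - 5.8²)
m_a = ½√(184.32 + 426.32 - 33.64) = ½√577 = 12.01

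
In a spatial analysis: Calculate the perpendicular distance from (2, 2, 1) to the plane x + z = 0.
d = |1(2) + 0(2) + 1(1) - (0)| / √(1² + 0² + 1²) = 3/√2 = 2.121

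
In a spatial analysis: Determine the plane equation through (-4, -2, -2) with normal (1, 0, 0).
d = n·P = (1)(-4) + (0)(-2) + (0)(-2) = -4
Plane: x = -4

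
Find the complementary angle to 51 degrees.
Complementary angles sum to 90 degrees.
Other angle = 90 - 51
Other angle = 39 degrees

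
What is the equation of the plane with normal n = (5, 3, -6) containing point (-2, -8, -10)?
d = n·P = (5)(-2) + (3)(-8) + (-6)(-10) = 26
Plane: 5x + 3y - 6z = 26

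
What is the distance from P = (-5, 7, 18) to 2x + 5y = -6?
d = |2(-5) + 5(7) + 0(18) - (-6)| / √(2² + 5² + 0²) = 31/√29 = 5.757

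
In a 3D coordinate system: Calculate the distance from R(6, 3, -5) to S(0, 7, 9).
d = √[(-6)² + (4)² + (14)²] = √248 = 15.75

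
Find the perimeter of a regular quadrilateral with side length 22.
Perimeter = number of sides * side length
Perimeter = 4 * 22
Perimeter = 88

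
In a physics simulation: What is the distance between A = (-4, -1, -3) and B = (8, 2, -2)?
d = √[(12)² + (3)² + (1)²] = √154 = 12.41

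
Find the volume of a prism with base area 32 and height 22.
Volume = base area * height
Volume = 32 * 22
Volume = 704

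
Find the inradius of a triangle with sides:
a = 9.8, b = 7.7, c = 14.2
s = (a+b+c)/2 = (9.8+7.7+14.2)/2 = 15.85
Area = √(s(s-a)(s-b)(s-c)) = √(15.85·6.05·8.15·1.65) = 35.9098
r = Area/s = 35.9098/15.85 = 2.266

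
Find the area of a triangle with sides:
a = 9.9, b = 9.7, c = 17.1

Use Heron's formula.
s = (a+b+c)/2 = (9.9+9.7+17.1)/2 = 18.35
A = √(s(s-a)(s-b)(s-c)) = √(18.35·8.45·8.65·1.25)
A = √1676.56 = 40.95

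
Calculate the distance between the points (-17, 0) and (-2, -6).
Using the distance formula: d = sqrt((x₂-x₁)² + (y₂-y₁)²)
dx = (-2) - (-17) = 15
dy = (-6) - 0 = -6
d = sqrt(15² + (-6)²) = sqrt(225 + 36) = sqrt(261) = 16.16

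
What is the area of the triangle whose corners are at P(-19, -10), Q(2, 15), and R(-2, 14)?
Using the coordinate formula: Area = (1/2)|x₁(y₂-y₃) + x₂(y₃-y₁) + x₃(y₁-y₂)|
Area = (1/2)|(-19)(15-14) + 2(14-(-10)) + (-2)((-10)-15)|
Area = (1/2)|(-19)*1 + 2*24 + (-2)*(-25)|
Area = (1/2)|(-19) + 48 + 50|
Area = (1/2)*79 = 39.50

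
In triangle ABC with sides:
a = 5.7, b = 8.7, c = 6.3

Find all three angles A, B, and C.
By the law of cosines:
cos(A) = (b² + c² - a²)/(2bc) = 0.756158  →  A = 40.87°
cos(B) = (a² + c² - b²)/(2ac) = -0.048872  →  B = 92.8°
cos(C) = (a² + b² - c²)/(2ab) = 0.690563  →  C = 46.33°
Check: A + B + C = 180.0° ✓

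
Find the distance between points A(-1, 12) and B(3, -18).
Using the distance formula: d = sqrt((x₂-x₁)² + (y₂-y₁)²)
dx = 3 - (-1) = 4
dy = (-18) - 12 = -30
d = sqrt(4² + (-30)²) = sqrt(16 + 900) = sqrt(916) = 30.27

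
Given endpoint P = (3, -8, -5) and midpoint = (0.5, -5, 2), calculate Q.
Q = (2×0.5 - 3, 2×(-5) - (-8), 2×2 - (-5)) = (-2, -2, 9)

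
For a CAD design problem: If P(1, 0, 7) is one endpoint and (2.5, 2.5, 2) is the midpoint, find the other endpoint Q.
Q = (2×2.5 - 1, 2×2.5 - 0, 2×2 - 7) = (4, 5, -3)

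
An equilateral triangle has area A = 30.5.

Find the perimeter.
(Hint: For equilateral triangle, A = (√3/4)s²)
A = (√3/4)s²  →  s² = 4A/√3 = 4·30.5/√3 = 70.4367
s = 8.39266
Perimeter = 3s = 25.18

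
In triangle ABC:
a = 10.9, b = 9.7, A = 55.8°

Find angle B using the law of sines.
sin(B)/b = sin(A)/a
sin(B) = b·sin(A)/a = 9.7·sin(55.8°)/10.9 = 0.736026
B = arcsin(0.736026) = 47.39°  (b ≤ a, so B ≤ A and the acute solution is unique)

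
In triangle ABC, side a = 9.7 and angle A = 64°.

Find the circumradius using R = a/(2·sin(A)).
R = a/(2·sin(A)) = 9.7/(2·sin(64°))
R = 9.7/(2·0.898794) = 9.7/1.797588 = 5.396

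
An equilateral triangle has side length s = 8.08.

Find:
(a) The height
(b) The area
(a) Height h = s·√3/2 = 8.08·√3/2 = 6.997
(b) Area = (√3/4)·s² = (√3/4)·8.08² = (√3/4)·65.2864 = 28.27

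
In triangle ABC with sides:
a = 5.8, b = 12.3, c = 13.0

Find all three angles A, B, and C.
By the law of cosines:
cos(A) = (b² + c² - a²)/(2bc) = 0.896341  →  A = 26.32°
cos(B) = (a² + c² - b²)/(2ac) = 0.340517  →  B = 70.09°
cos(C) = (a² + b² - c²)/(2ab) = 0.111648  →  C = 83.59°
Check: A + B + C = 180.0° ✓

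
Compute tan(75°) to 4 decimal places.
tan(75 degrees) = 3.7321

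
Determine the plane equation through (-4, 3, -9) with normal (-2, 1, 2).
d = n·P = (-2)(-4) + (1)(3) + (2)(-9) = -7
Plane: -2x + y + 2z = -7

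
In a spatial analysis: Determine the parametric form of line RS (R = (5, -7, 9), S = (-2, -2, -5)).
Direction vector d = S - R = (-7, 5, -14)
x = 5 - 7t, y = -7 + 5t, z = 9 - 14t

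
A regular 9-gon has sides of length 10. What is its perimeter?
Perimeter = number of sides * side length
Perimeter = 9 * 10
Perimeter = 90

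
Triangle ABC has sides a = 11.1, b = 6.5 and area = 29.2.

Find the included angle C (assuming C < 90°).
Area = ½ab·sin(C)  →  sin(C) = 2·Area/(ab)
sin(C) = 2·29.2/(11.1·6.5) = 0.809425
C = arcsin(0.809425) = 54.04°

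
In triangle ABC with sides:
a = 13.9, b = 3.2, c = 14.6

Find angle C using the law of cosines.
cos(C) = (a² + b² - c²)/(2ab)
cos(C) = (13.9² + 3.2² - 14.6²)/(2·13.9·3.2) = -9.71/88.96 = -0.109150
C = arccos(-0.109150) = 96.27°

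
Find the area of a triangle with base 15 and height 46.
Area = (1/2) * base * height
Area = (1/2) * 15 * 46
Area = 345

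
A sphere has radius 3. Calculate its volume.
Volume = (4/3) * pi * r³
Volume = (4/3) * pi * 3³
Volume = (4/3) * pi * 27
Volume = 113.10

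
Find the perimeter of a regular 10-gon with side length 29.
Perimeter = number of sides * side length
Perimeter = 10 * 29
Perimeter = 290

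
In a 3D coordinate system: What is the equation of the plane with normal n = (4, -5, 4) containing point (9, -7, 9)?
d = n·P = (4)(9) + (-5)(-7) + (4)(9) = 107
Plane: 4x - 5y + 4z = 107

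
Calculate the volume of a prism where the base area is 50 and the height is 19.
Volume = base area * height
Volume = 50 * 19
Volume = 950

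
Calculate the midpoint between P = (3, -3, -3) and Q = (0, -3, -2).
Midpoint = ((3+0)/2, (-3-3)/2, (-3-2)/2) = (1.5, -3, -2.5)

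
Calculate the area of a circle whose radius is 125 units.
Area = pi * r²
Area = pi * 125²
Area = pi * 15625
Area = 49087.39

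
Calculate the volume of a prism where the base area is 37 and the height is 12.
Volume = base area * height
Volume = 37 * 12
Volume = 444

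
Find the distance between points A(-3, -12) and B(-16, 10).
Using the distance formula: d = sqrt((x₂-x₁)² + (y₂-y₁)²)
dx = (-16) - (-3) = -13
dy = 10 - (-12) = 22
d = sqrt((-13)² + 22²) = sqrt(169 + 484) = sqrt(653) = 25.55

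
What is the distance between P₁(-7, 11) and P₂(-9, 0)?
Using the distance formula: d = sqrt((x₂-x₁)² + (y₂-y₁)²)
dx = (-9) - (-7) = -2
dy = 0 - 11 = -11
d = sqrt((-2)² + (-11)²) = sqrt(4 + 121) = sqrt(125) = 11.18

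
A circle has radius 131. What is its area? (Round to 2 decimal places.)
Area = pi * r²
Area = pi * 131²
Area = pi * 17161
Area = 53912.87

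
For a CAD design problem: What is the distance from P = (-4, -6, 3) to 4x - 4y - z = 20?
d = |4(-4) + (-4)(-6) + (-1)(3) - (20)| / √(4² + (-4)² + (-1)²) = 15/√33 = 2.611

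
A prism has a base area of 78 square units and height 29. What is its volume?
Volume = base area * height
Volume = 78 * 29
Volume = 2262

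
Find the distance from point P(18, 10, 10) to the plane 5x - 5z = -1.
d = |5(18) + 0(10) + (-5)(10) - (-1)| / √(5² + 0² + (-5)²) = 41/√50 = 5.798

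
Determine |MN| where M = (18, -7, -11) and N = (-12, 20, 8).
d = √[(-30)² + (27)² + (19)²] = √1990 = 44.61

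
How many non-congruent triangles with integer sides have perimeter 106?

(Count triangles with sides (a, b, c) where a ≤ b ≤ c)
With a ≤ b ≤ c and a + b + c = 106, the triangle inequality a + b > c gives c < 106/2, so c ≤ 52.
Iterate a from 1 to ⌊p/3⌋ = 35; for each a, b ranges from a to ⌊(p−a)/2⌋ with c = p − a − b, keeping only c ≥ b.
Triples: (2, 52, 52), (3, 51, 52), (4, 50, 52), …
Count = 234 triangles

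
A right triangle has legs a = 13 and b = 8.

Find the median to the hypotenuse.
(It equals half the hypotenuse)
Hypotenuse c = √(13² + 8²) = √233 = 15.2643
Median to hypotenuse = c/2 = 7.632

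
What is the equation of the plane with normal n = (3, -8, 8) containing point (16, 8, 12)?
d = n·P = (3)(16) + (-8)(8) + (8)(12) = 80
Plane: 3x - 8y + 8z = 80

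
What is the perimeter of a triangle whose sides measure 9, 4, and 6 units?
Perimeter = sum of all sides
Perimeter = 9 + 4 + 6
Perimeter = 19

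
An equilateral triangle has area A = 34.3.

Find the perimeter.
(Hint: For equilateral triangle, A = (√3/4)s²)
A = (√3/4)s²  →  s² = 4A/√3 = 4·34.3/√3 = 79.2125
s = 8.90014
Perimeter = 3s = 26.7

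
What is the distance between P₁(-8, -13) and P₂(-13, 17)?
Using the distance formula: d = sqrt((x₂-x₁)² + (y₂-y₁)²)
dx = (-13) - (-8) = -5
dy = 17 - (-13) = 30
d = sqrt((-5)² + 30²) = sqrt(25 + 900) = sqrt(925) = 30.41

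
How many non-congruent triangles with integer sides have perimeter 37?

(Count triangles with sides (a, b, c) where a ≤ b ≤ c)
With a ≤ b ≤ c and a + b + c = 37, the triangle inequality a + b > c gives c < 37/2, so c ≤ 18.
Iterate a from 1 to ⌊p/3⌋ = 12; for each a, b ranges from a to ⌊(p−a)/2⌋ with c = p − a − b, keeping only c ≥ b.
Triples: (1, 18, 18), (2, 17, 18), (3, 16, 18), …
Count = 33 triangles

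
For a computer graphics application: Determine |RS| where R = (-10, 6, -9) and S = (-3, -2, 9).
d = √[(7)² + (-8)² + (18)²] = √437 = 20.9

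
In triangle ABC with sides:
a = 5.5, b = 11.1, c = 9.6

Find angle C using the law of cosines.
cos(C) = (a² + b² - c²)/(2ab)
cos(C) = (5.5² + 11.1² - 9.6²)/(2·5.5·11.1) = 61.3/122.1 = 0.502048
C = arccos(0.502048) = 59.86°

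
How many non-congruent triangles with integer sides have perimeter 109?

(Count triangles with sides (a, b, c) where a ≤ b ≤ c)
With a ≤ b ≤ c and a + b + c = 109, the triangle inequality a + b > c gives c < 109/2, so c ≤ 54.
Iterate a from 1 to ⌊p/3⌋ = 36; for each a, b ranges from a to ⌊(p−a)/2⌋ with c = p − a − b, keeping only c ≥ b.
Triples: (1, 54, 54), (2, 53, 54), (3, 52, 54), …
Count = 261 triangles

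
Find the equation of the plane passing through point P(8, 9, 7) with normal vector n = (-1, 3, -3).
d = n·P = (-1)(8) + (3)(9) + (-3)(7) = -2
Plane: -x + 3y - 3z = -2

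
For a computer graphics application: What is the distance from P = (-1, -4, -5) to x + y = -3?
d = |1(-1) + 1(-4) + 0(-5) - (-3)| / √(1² + 1² + 0²) = 2/√2 = 1.414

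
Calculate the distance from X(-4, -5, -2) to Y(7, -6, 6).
d = √[(11)² + (-1)² + (8)²] = √186 = 13.64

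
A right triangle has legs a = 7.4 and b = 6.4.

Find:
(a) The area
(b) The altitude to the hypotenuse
(a) Area = ½ab = ½·7.4·6.4 = 23.68
(b) Hypotenuse c = √(7.4² + 6.4²) = √95.72 = 9.78366
    Area = ½·c·h_c  →  h_c = 2·Area/c = 2·23.68/9.78366 = 4.841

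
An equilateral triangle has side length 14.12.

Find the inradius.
For an equilateral triangle, r = s/(2√3) where s is the side.
r = 14.12/(2√3) = 14.12/3.464102 = 4.076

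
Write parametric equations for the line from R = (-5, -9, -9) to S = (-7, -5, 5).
Direction vector d = S - R = (-2, 4, 14)
x = -5 - 2t, y = -9 + 4t, z = -9 + 14t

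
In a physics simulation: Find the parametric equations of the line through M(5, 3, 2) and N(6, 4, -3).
Direction vector d = N - M = (1, 1, -5)
x = 5 + t, y = 3 + t, z = 2 - 5t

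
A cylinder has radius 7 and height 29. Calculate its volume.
Volume = pi * r² * h
Volume = pi * 7² * 29
Volume = pi * 49 * 29
Volume = pi * 1421
Volume = 4464.20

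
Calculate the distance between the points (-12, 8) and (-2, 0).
Using the distance formula: d = sqrt((x₂-x₁)² + (y₂-y₁)²)
dx = (-2) - (-12) = 10
dy = 0 - 8 = -8
d = sqrt(10² + (-8)²) = sqrt(100 + 64) = sqrt(164) = 12.81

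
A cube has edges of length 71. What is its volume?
Volume = s³
Volume = 71³
Volume = 357911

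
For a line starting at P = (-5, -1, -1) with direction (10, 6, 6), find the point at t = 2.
P(2) = (-5 + 10(2), -1 + 6(2), -1 + 6(2)) = (15, 11, 11)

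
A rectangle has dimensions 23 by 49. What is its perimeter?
Perimeter = 2 * (length + width)
Perimeter = 2 * (23 + 49)
Perimeter = 2 * 72
Perimeter = 144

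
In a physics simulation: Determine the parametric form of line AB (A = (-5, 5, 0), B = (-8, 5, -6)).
Direction vector d = B - A = (-3, 0, -6)
x = -5 - 3t, y = 5, z = 0 - 6t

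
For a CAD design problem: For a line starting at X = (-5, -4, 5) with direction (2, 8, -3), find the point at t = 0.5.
P(0.5) = (-5 + 2(0.5), -4 + 8(0.5), 5 + (-3)(0.5)) = (-4, 0, 3.5)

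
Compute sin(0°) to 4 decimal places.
sin(0 degrees) = 0
Decimal approximation: 0.0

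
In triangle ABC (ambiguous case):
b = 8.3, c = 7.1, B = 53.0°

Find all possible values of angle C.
sin(C)/c = sin(B)/b  →  sin(C) = c·sin(B)/b = 7.1·sin(53.0°)/8.3 = 0.683170
C₁ = arcsin(0.683170) = 43.09°,  C₂ = 180° - C₁ = 136.91°
Check C₂: A = 180° - 53.0° - 136.91° = -9.91° ≤ 0, rejected
C = 43.09° (one solution)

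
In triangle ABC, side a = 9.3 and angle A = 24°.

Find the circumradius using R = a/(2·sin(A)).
R = a/(2·sin(A)) = 9.3/(2·sin(24°))
R = 9.3/(2·0.406737) = 9.3/0.813473 = 11.43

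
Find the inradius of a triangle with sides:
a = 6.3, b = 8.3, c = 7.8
s = (a+b+c)/2 = (6.3+8.3+7.8)/2 = 11.2
Area = √(s(s-a)(s-b)(s-c)) = √(11.2·4.9·2.9·3.4) = 23.2619
r = Area/s = 23.2619/11.2 = 2.077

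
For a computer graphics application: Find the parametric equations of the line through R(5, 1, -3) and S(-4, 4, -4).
Direction vector d = S - R = (-9, 3, -1)
x = 5 - 9t, y = 1 + 3t, z = -3 - t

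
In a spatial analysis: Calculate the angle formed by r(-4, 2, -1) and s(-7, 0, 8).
r·s = 20, |r|² = 21, |s|² = 113
cos θ = 20/√2373 ≈ 0.4106
θ ≈ 65.76°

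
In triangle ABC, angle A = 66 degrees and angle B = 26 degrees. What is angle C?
Sum of angles in a triangle = 180 degrees
Third angle = 180 - 66 - 26
Third angle = 88 degrees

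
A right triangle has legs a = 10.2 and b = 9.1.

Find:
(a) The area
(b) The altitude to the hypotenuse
(a) Area = ½ab = ½·10.2·9.1 = 46.41
(b) Hypotenuse c = √(10.2² + 9.1²) = √186.85 = 13.6693
    Area = ½·c·h_c  →  h_c = 2·Area/c = 2·46.41/13.6693 = 6.79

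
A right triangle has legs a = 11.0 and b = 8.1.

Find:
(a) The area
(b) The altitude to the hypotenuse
(a) Area = ½ab = ½·11.0·8.1 = 44.55
(b) Hypotenuse c = √(11.0² + 8.1²) = √186.61 = 13.6605
    Area = ½·c·h_c  →  h_c = 2·Area/c = 2·44.55/13.6605 = 6.522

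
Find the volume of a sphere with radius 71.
Volume = (4/3) * pi * r³
Volume = (4/3) * pi * 71³
Volume = (4/3) * pi * 357911
Volume = 1499214.09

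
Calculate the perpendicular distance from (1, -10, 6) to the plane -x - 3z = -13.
d = |(-1)(1) + 0(-10) + (-3)(6) - (-13)| / √((-1)² + 0² + (-3)²) = 6/√10 = 1.897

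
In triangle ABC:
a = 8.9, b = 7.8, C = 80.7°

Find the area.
Using A = ½ab·sin(C):
A = ½·8.9·7.8·sin(80.7°) = ½·69.42·0.986856 = 34.25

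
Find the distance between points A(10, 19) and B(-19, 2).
Using the distance formula: d = sqrt((x₂-x₁)² + (y₂-y₁)²)
dx = (-19) - 10 = -29
dy = 2 - 19 = -17
d = sqrt((-29)² + (-17)²) = sqrt(841 + 289) = sqrt(1130) = 33.62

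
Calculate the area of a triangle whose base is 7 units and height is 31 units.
Area = (1/2) * base * height
Area = (1/2) * 7 * 31
Area = 108.50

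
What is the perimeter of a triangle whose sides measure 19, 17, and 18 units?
Perimeter = sum of all sides
Perimeter = 19 + 17 + 18
Perimeter = 54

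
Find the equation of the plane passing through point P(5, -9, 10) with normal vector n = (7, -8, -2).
d = n·P = (7)(5) + (-8)(-9) + (-2)(10) = 87
Plane: 7x - 8y - 2z = 87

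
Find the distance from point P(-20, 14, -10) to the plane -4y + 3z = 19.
d = |0(-20) + (-4)(14) + 3(-10) - (19)| / √(0² + (-4)² + 3²) = 105/√25 = 21.0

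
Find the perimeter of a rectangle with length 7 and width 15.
Perimeter = 2 * (length + width)
Perimeter = 2 * (7 + 15)
Perimeter = 2 * 22
Perimeter = 44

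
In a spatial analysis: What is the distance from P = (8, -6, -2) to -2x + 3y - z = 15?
d = |(-2)(8) + 3(-6) + (-1)(-2) - (15)| / √((-2)² + 3² + (-1)²) = 47/√14 = 12.56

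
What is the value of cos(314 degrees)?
cos(314 degrees) = 0.6947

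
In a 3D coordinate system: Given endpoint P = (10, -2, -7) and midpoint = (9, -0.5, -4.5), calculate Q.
Q = (2×9 - 10, 2×(-0.5) - (-2), 2×(-4.5) - (-7)) = (8, 1, -2)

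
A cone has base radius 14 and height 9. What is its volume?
Volume = (1/3) * pi * r² * h
Volume = (1/3) * pi * 14² * 9
Volume = (1/3) * pi * 196 * 9
Volume = (1/3) * pi * 1764
Volume = 1847.26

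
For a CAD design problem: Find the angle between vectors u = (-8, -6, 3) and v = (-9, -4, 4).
u·v = 108, |u|² = 109, |v|² = 113
cos θ = 108/√12317 ≈ 0.9731
θ ≈ 13.31°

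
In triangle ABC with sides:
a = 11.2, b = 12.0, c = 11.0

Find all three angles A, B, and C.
By the law of cosines:
cos(A) = (b² + c² - a²)/(2bc) = 0.528636  →  A = 58.09°
cos(B) = (a² + c² - b²)/(2ac) = 0.415747  →  B = 65.43°
cos(C) = (a² + b² - c²)/(2ab) = 0.552232  →  C = 56.48°
Check: A + B + C = 180.0° ✓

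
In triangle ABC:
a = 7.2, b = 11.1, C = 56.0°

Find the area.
Using A = ½ab·sin(C):
A = ½·7.2·11.1·sin(56.0°) = ½·79.92·0.829038 = 33.13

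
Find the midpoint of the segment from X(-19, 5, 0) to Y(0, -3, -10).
Midpoint = ((-19+0)/2, (5-3)/2, (0-10)/2) = (-9.5, 1, -5)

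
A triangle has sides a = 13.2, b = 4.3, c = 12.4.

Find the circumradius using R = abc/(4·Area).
s = (a+b+c)/2 = 14.95
Area = √(s(s-a)(s-b)(s-c)) = √(14.95·1.75·10.65·2.55) = 26.6554
R = abc/(4·Area) = (13.2·4.3·12.4)/(4·26.6554) = 703.824/106.6216 = 6.601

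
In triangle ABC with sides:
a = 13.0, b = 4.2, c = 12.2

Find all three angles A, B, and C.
By the law of cosines:
cos(A) = (b² + c² - a²)/(2bc) = -0.024590  →  A = 91.41°
cos(B) = (a² + c² - b²)/(2ac) = 0.946406  →  B = 18.84°
cos(C) = (a² + b² - c²)/(2ab) = 0.346154  →  C = 69.75°
Check: A + B + C = 180.0° ✓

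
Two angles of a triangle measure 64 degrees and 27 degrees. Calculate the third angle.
Sum of angles in a triangle = 180 degrees
Third angle = 180 - 64 - 27
Third angle = 89 degrees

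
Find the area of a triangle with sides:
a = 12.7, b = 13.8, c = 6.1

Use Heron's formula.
s = (a+b+c)/2 = (12.7+13.8+6.1)/2 = 16.3
A = √(s(s-a)(s-b)(s-c)) = √(16.3·3.6·2.5·10.2)
A = √1496.34 = 38.68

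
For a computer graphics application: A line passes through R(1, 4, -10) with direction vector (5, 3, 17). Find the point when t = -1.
P(-1) = (1 + 5(-1), 4 + 3(-1), -10 + 17(-1)) = (-4, 1, -27)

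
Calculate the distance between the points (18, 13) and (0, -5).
Using the distance formula: d = sqrt((x₂-x₁)² + (y₂-y₁)²)
dx = 0 - 18 = -18
dy = (-5) - 13 = -18
d = sqrt((-18)² + (-18)²) = sqrt(324 + 324) = sqrt(648) = 25.46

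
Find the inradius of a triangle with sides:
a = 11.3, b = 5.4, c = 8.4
s = (a+b+c)/2 = (11.3+5.4+8.4)/2 = 12.55
Area = √(s(s-a)(s-b)(s-c)) = √(12.55·1.25·7.15·4.15) = 21.5752
r = Area/s = 21.5752/12.55 = 1.719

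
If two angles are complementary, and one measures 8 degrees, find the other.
Complementary angles sum to 90 degrees.
Other angle = 90 - 8
Other angle = 82 degrees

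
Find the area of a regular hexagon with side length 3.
For a regular 6-gon with side length s = 3:
Apothem a = s / (2*tan(pi/6)) = 3 / (2*tan(pi/6)) ≈ 2.5981
Perimeter P = 6 * 3 = 18
Area = (1/2) * P * a = (1/2) * 18 * 2.5981 = 23.38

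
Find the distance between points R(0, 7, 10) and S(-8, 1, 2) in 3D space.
d = √[(-8)² + (-6)² + (-8)²] = √164 = 12.81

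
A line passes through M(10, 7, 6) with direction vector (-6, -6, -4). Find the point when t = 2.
P(2) = (10 + (-6)(2), 7 + (-6)(2), 6 + (-4)(2)) = (-2, -5, -2)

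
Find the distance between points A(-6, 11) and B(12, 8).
Using the distance formula: d = sqrt((x₂-x₁)² + (y₂-y₁)²)
dx = 12 - (-6) = 18
dy = 8 - 11 = -3
d = sqrt(18² + (-3)²) = sqrt(324 + 9) = sqrt(333) = 18.25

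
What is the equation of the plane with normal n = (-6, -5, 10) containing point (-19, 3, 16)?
d = n·P = (-6)(-19) + (-5)(3) + (10)(16) = 259
Plane: -6x - 5y + 10z = 259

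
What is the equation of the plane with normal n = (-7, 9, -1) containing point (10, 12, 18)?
d = n·P = (-7)(10) + (9)(12) + (-1)(18) = 20
Plane: -7x + 9y - z = 20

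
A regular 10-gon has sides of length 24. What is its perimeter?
Perimeter = number of sides * side length
Perimeter = 10 * 24
Perimeter = 240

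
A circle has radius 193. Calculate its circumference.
Circumference = 2 * pi * r
Circumference = 2 * pi * 193
Circumference = 1212.65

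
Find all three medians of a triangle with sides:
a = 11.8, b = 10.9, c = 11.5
Using m_x = ½√(2y² + 2z² - x²):
m_a = ½√(2·10.9² + 2·11.5² - 11.8²) = ½√362.88 = 9.525
m_b = ½√(2·11.8² + 2·11.5² - 10.9²) = ½√424.17 = 10.3
m_c = ½√(2·11.8² + 2·10.9² - 11.5²) = ½√383.85 = 9.796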